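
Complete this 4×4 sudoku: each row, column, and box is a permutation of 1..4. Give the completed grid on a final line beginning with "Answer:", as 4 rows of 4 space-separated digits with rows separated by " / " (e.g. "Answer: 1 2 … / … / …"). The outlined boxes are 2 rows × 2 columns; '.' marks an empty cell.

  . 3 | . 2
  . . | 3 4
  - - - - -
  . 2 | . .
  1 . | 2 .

Step 1. [r3c3∈{1,4}] across col 3, 4 lands solely at r3c3, so r3c3=4.
Step 2. [r4c4∈{3}] r4c4's peers cover all but 3. So r4c4=3.
Step 3. [r2c2∈{1}] r2c2's peers cover all but 1, so r2c2=1.
Step 4. [r4c2∈{4}] nothing but 4 survives at r4c2 ⇒ r4c2=4.
Step 5. [r3c4∈{1}] nothing but 1 survives at r3c4 ⇒ r3c4=1.
Step 6. [r1c3∈{1}] only 1 remains possible at r1c3 ⇒ r1c3=1.
Step 7. [r1c1∈{4}] r1c1 is down to just 4 ⇒ r1c1=4.
Step 8. [r2c1∈{2}] nothing but 2 survives at r2c1. So r2c1=2.
Step 9. [r3c1∈{3}] only 3 remains possible at r3c1 ⇒ r3c1=3.

Answer: 4 3 1 2 / 2 1 3 4 / 3 2 4 1 / 1 4 2 3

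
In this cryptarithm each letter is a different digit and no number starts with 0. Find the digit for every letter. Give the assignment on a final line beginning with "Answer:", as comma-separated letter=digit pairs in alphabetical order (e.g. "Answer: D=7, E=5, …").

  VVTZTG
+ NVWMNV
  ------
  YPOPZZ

Step 1. [col 1: G + V ≡ Z (mod 10)] V=6 is one option consistent with column 1 (G + V ≡ Z (mod 10), carry-in 0) — take it. So V=6.
Step 2. [col 1: G + V ≡ Z (mod 10)] several values work for Z in column 1 (G + V ≡ Z (mod 10), carry-in 0); try Z=5, so Z=5.
Step 3. [col 1: G + V ≡ Z (mod 10)] column 1: given V=6, Z=5, carry-in 0, and digits 5,6 already taken and all letters distinct, G+V≡Z (mod 10) forces G=9 ⇒ G=9.
Step 4. [col 2: T + N ≡ Z (mod 10)] T=3 is one option consistent with column 2 (T + N ≡ Z (mod 10), carry-in 1) — take it. So T=3.
Step 5. [col 2: T + N ≡ Z (mod 10)] column 2: given T=3, Z=5, carry-in 1, and digits 3,5,6,9 already taken and all letters distinct, T+N≡Z (mod 10) forces N=1. So N=1.
Step 6. [col 3: Z + M ≡ P (mod 10)] no forcing yet in column 3 (carry-in 0); M=7 is free and consistent — try it. So M=7.
Step 7. [col 3: Z + M ≡ P (mod 10)] column 3 reads Z+M+carry(0)=P with Z=5, M=7; with digits 1,3,5,6,7,9 already taken and all letters distinct, the only value for P is 2 ⇒ P=2.
Step 8. [col 4: T + W ≡ O (mod 10)] several values work for W in column 4 (T + W ≡ O (mod 10), carry-in 1); try W=0 ⇒ W=0.
Step 9. [col 4: T + W ≡ O (mod 10)] column 4: given T=3, W=0, carry-in 1, and digits 0,1,2,3,5,6,7,9 already taken and all letters distinct, T+W≡O (mod 10) forces O=4 ⇒ O=4.
Step 10. [col 6: V + N ≡ Y (mod 10)] in column 6 we have V+N≡Y with carry-in 1; given V=6, N=1 and digits 0,1,2,3,4,5,6,7,9 already taken and all letters distinct, that pins Y to 8. So Y=8.

Answer: G=9, M=7, N=1, O=4, P=2, T=3, V=6, W=0, Y=8, Z=5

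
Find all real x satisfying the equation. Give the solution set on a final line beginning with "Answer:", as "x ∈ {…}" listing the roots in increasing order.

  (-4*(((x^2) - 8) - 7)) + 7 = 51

Step 1. [(-4*(((x^2) - 8) - 7)) + 7 = 51] 7 comes off first (subtract 7), so sub: -4*(((x^2) - 8) - 7) = 44.
Step 2. [-4*(((x^2) - 8) - 7) = 44] divide by the outer -4, so div: ((x^2) - 8) - 7 = -11.
Step 3. [((x^2) - 8) - 7 = -11] add 7: x sits inside (… - 7). So sub: (x^2) - 8 = -4.
Step 4. [(x^2) - 8 = -4] add 8: x sits inside (… - 8) ⇒ sub: x^2 = 4.
Step 5. [x^2 = 4] √ both sides: 4 ≥ 0 gives two branches, so sqrt: x = 2 or -2.

Answer: x ∈ {-2, 2}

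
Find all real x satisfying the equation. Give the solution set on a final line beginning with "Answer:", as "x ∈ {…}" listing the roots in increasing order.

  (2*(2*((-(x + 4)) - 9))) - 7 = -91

Step 1. [(2*(2*((-(x + 4)) - 9))) - 7 = -91] peel the -7: add 7 from each side, so sub: 2*(2*((-(x + 4)) - 9)) = -84.
Step 2. [2*(2*((-(x + 4)) - 9)) = -84] 2·(inner) — divide through by 2, so div: 2*((-(x + 4)) - 9) = -42.
Step 3. [2*((-(x + 4)) - 9) = -42] LHS = 2·(…); ÷2 both sides, so div: (-(x + 4)) - 9 = -21.
Step 4. [(-(x + 4)) - 9 = -21] the outer -9 inverts by adding 9 ⇒ sub: -(x + 4) = -12.
Step 5. [-(x + 4) = -12] LHS negated; negate both sides, so neg: x + 4 = 12.
Step 6. [x + 4 = 12] +4 is outermost — subtract 4 both sides, so sub: x = 8.

Answer: x ∈ {8}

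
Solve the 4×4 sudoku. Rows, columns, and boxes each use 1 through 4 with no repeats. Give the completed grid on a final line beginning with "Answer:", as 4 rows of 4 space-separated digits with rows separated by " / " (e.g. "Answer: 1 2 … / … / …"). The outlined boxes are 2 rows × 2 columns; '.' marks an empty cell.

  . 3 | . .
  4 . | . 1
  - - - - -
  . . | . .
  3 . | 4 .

Step 1. [r2c2∈{2}] nothing but 2 survives at r2c2. So r2c2=2.
Step 2. [r3c3∈{1,2,3}] col 3 places 1 nowhere but r3c3, so r3c3=1.
Step 3. [r4c4∈{2}] nothing but 2 survives at r4c4. So r4c4=2.
Step 4. [r1c4∈{4}] r1c4 has the single candidate 4 ⇒ r1c4=4.
Step 5. [r1c1∈{1}] r1c1 has the single candidate 1 ⇒ r1c1=1.
Step 6. [r4c2∈{1}] only 1 remains possible at r4c2. So r4c2=1.
Step 7. [r1c3∈{2}] r1c3's peers cover all but 2. So r1c3=2.
Step 8. [r2c3∈{3}] r2c3 is down to just 3. So r2c3=3.
Step 9. [r3c2∈{4}] nothing but 4 survives at r3c2 ⇒ r3c2=4.
Step 10. [r3c1∈{2}] nothing but 2 survives at r3c1 ⇒ r3c1=2.
Step 11. [r3c4∈{3}] only 3 remains possible at r3c4 ⇒ r3c4=3.

Answer: 1 3 2 4 / 4 2 3 1 / 2 4 1 3 / 3 1 4 2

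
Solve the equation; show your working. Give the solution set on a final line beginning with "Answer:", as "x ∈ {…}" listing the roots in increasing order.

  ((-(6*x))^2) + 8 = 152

Step 1. [((-(6*x))^2) + 8 = 152] 8 comes off first (subtract 8) ⇒ sub: (-(6*x))^2 = 144.
Step 2. [(-(6*x))^2 = 144] LHS squared, RHS 144 ≥ 0: apply √ (±). So sqrt: -(6*x) = 12 or -12.
Step 3. [-(6*x) = 12 or -12] leading − — multiply by −1 ⇒ neg: 6*x = -12 or 12.
Step 4. [6*x = -12 or 12] 6·(inner) — divide through by 6 ⇒ div: x = -2 or 2.

Answer: x ∈ {-2, 2}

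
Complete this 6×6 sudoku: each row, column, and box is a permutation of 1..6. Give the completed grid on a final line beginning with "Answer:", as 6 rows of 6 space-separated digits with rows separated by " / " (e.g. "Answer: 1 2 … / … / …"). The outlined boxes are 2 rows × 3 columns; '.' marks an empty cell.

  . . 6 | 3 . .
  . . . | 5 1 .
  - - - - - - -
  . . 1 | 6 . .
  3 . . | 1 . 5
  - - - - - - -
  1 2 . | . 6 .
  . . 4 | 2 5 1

Step 1. [r6c2∈{3,6}] row 6 places 3 nowhere but r6c2 ⇒ r6c2=3.
Step 2. [r2c2∈{4}] only 4 remains possible at r2c2 ⇒ r2c2=4.
Step 3. [r2c1∈{2}] r2c1 has the single candidate 2, so r2c1=2.
Step 4. [r4c5∈{2,4}] in row 4, 4 fits only at r4c5. So r4c5=4.
Step 5. [r1c6∈{2,4}] r1c6 is the only open cell in row 1 admitting 4. So r1c6=4.
Step 6. [r1c1∈{5}] r1c1's peers cover all but 5. So r1c1=5.
Step 7. [r3c5∈{2,3}] r3c5 is the only open cell in col 5 admitting 3 ⇒ r3c5=3.
Step 8. [r3c1∈{4}] r3c1 has the single candidate 4, so r3c1=4.
Step 9. [r4c2∈{6}] r4c2's peers cover all but 6 ⇒ r4c2=6.
Step 10. [r4c3∈{2}] r4c3's peers cover all but 2 ⇒ r4c3=2.
Step 11. [r3c6∈{2}] r3c6's peers cover all but 2. So r3c6=2.
Step 12. [r5c4∈{4}] r5c4's peers cover all but 4 ⇒ r5c4=4.
Step 13. [r5c3∈{5}] r5c3 is down to just 5. So r5c3=5.
Step 14. [r3c2∈{5}] r3c2 has the single candidate 5. So r3c2=5.
Step 15. [r2c6∈{6}] r2c6's peers cover all but 6 ⇒ r2c6=6.
Step 16. [r1c5∈{2}] only 2 remains possible at r1c5 ⇒ r1c5=2.
Step 17. [r6c1∈{6}] only 6 remains possible at r6c1, so r6c1=6.
Step 18. [r2c3∈{3}] r2c3 is down to just 3. So r2c3=3.
Step 19. [r5c6∈{3}] nothing but 3 survives at r5c6, so r5c6=3.
Step 20. [r1c2∈{1}] nothing but 1 survives at r1c2 ⇒ r1c2=1.

Answer: 5 1 6 3 2 4 / 2 4 3 5 1 6 / 4 5 1 6 3 2 / 3 6 2 1 4 5 / 1 2 5 4 6 3 / 6 3 4 2 5 1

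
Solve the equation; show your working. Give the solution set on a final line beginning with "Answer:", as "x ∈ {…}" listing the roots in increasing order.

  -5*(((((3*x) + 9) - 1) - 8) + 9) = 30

Step 1. [-5*(((((3*x) + 9) - 1) - 8) + 9) = 30] -5·(inner) — divide through by -5 ⇒ div: ((((3*x) + 9) - 1) - 8) + 9 = -6.
Step 2. [((((3*x) + 9) - 1) - 8) + 9 = -6] the outer +9 inverts by subtracting 9 ⇒ sub: (((3*x) + 9) - 1) - 8 = -15.
Step 3. [(((3*x) + 9) - 1) - 8 = -15] peel the -8: add 8 from each side. So sub: ((3*x) + 9) - 1 = -7.
Step 4. [((3*x) + 9) - 1 = -7] add 1: x sits inside (… - 1). So sub: (3*x) + 9 = -6.
Step 5. [(3*x) + 9 = -6] subtract 9: x sits inside (… + 9) ⇒ sub: 3*x = -15.
Step 6. [3*x = -15] divide by the outer 3. So div: x = -5.

Answer: x ∈ {-5}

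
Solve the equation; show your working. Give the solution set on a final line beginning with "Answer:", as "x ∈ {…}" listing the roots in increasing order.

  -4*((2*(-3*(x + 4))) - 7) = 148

Step 1. [-4*((2*(-3*(x + 4))) - 7) = 148] divide by the outer -4, so div: (2*(-3*(x + 4))) - 7 = -37.
Step 2. [(2*(-3*(x + 4))) - 7 = -37] -7 is outermost — add 7 both sides ⇒ sub: 2*(-3*(x + 4)) = -30.
Step 3. [2*(-3*(x + 4)) = -30] 2·(inner) — divide through by 2 ⇒ div: -3*(x + 4) = -15.
Step 4. [-3*(x + 4) = -15] LHS = -3·(…); ÷-3 both sides, so div: x + 4 = 5.
Step 5. [x + 4 = 5] the outer +4 inverts by subtracting 4 ⇒ sub: x = 1.

Answer: x ∈ {1}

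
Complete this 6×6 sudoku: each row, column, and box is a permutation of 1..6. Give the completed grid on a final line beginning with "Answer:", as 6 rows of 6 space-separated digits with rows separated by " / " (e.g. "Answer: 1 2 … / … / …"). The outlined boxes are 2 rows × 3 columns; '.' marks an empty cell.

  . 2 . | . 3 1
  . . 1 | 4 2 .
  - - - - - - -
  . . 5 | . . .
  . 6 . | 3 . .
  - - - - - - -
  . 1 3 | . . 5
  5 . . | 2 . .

Step 1. [r5c4∈{6}] r5c4 has the single candidate 6. So r5c4=6.
Step 2. [r6c2∈{4}] r6c2 has the single candidate 4 ⇒ r6c2=4.
Step 3. [r4c3∈{2,4}] 2 has one home in col 3: r4c3, so r4c3=2.
Step 4. [r4c6∈{4}] nothing but 4 survives at r4c6. So r4c6=4.
Step 5. [r3c4∈{1}] r3c4 has the single candidate 1, so r3c4=1.
Step 6. [r2c6∈{6}] r2c6's peers cover all but 6. So r2c6=6.
Step 7. [r1c3∈{4,6}] in col 3, 4 fits only at r1c3, so r1c3=4.
Step 8. [r3c2∈{3}] r3c2 has the single candidate 3 ⇒ r3c2=3.
Step 9. [r3c5∈{6}] only 6 remains possible at r3c5 ⇒ r3c5=6.
Step 10. [r4c1∈{1}] r4c1 has the single candidate 1. So r4c1=1.
Step 11. [r5c1∈{2}] r5c1's peers cover all but 2 ⇒ r5c1=2.
Step 12. [r6c5∈{1}] nothing but 1 survives at r6c5. So r6c5=1.
Step 13. [r6c3∈{6}] nothing but 6 survives at r6c3, so r6c3=6.
Step 14. [r3c6∈{2}] r3c6's peers cover all but 2 ⇒ r3c6=2.
Step 15. [r5c5∈{4}] only 4 remains possible at r5c5, so r5c5=4.
Step 16. [r6c6∈{3}] r6c6's peers cover all but 3, so r6c6=3.
Step 17. [r2c1∈{3}] r2c1 is down to just 3 ⇒ r2c1=3.
Step 18. [r1c4∈{5}] nothing but 5 survives at r1c4 ⇒ r1c4=5.
Step 19. [r3c1∈{4}] only 4 remains possible at r3c1 ⇒ r3c1=4.
Step 20. [r1c1∈{6}] r1c1 is down to just 6, so r1c1=6.
Step 21. [r2c2∈{5}] r2c2's peers cover all but 5. So r2c2=5.
Step 22. [r4c5∈{5}] only 5 remains possible at r4c5 ⇒ r4c5=5.

Answer: 6 2 4 5 3 1 / 3 5 1 4 2 6 / 4 3 5 1 6 2 / 1 6 2 3 5 4 / 2 1 3 6 4 5 / 5 4 6 2 1 3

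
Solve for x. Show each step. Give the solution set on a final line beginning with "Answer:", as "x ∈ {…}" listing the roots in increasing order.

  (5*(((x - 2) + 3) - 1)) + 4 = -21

Step 1. [(5*(((x - 2) + 3) - 1)) + 4 = -21] 4 comes off first (subtract 4) ⇒ sub: 5*(((x - 2) + 3) - 1) = -25.
Step 2. [5*(((x - 2) + 3) - 1) = -25] leading coefficient 5: divide by 5. So div: ((x - 2) + 3) - 1 = -5.
Step 3. [((x - 2) + 3) - 1 = -5] 1 comes off first (add 1), so sub: (x - 2) + 3 = -4.
Step 4. [(x - 2) + 3 = -4] +3 is outermost — subtract 3 both sides. So sub: x - 2 = -7.
Step 5. [x - 2 = -7] -2 is outermost — add 2 both sides. So sub: x = -5.

Answer: x ∈ {-5}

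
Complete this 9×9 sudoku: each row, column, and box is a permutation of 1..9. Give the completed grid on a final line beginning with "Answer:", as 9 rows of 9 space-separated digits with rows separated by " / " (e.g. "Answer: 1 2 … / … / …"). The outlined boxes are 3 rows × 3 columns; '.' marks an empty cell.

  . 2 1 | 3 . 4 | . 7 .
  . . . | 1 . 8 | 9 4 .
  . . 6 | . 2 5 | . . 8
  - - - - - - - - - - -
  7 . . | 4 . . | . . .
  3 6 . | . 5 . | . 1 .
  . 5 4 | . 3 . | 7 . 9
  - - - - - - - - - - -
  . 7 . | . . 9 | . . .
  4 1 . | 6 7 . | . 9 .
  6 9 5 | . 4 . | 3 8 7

Step 1. [r2c9∈{2,3,5,6}] row 2 places 2 nowhere but r2c9, so r2c9=2.
Step 2. [r8c3∈{2,3,8}] in row 8, 8 fits only at r8c3 ⇒ r8c3=8.
Step 3. [r8c9∈{5}] nothing but 5 survives at r8c9 ⇒ r8c9=5.
Step 4. [r8c7∈{2}] r8c7 is down to just 2 ⇒ r8c7=2.
Step 5. [r9c4∈{2}] r9c4's peers cover all but 2, so r9c4=2.
Step 6. [r1c9∈{6}] r1c9's peers cover all but 6. So r1c9=6.
Step 7. [r6c4∈{8}] r6c4 has the single candidate 8. So r6c4=8.
Step 8. [r4c8∈{2,3,5,6}] r4c8 is the only open cell in col 8 admitting 5, so r4c8=5.
Step 9. [r7c9∈{1,4}] col 9 places 1 nowhere but r7c9, so r7c9=1.
Step 10. [r4c5∈{1,6,9}] in col 5, 1 fits only at r4c5, so r4c5=1.
Step 11. [r5c4∈{7,9}] across box 5, 9 lands solely at r5c4 ⇒ r5c4=9.
Step 12. [r5c3∈{2}] r5c3's peers cover all but 2, so r5c3=2.
Step 13. [r7c8∈{6}] r7c8 has the single candidate 6, so r7c8=6.
Step 14. [r4c7∈{6,8}] in col 7, 6 fits only at r4c7 ⇒ r4c7=6.
Step 15. [r1c1∈{5,8,9}] across row 1, 8 lands solely at r1c1 ⇒ r1c1=8.
Step 16. [r2c2∈{3}] nothing but 3 survives at r2c2. So r2c2=3.
Step 17. [r7c7∈{4}] r7c7's peers cover all but 4, so r7c7=4.
Step 18. [r6c6∈{2,6}] across row 6, 6 lands solely at r6c6, so r6c6=6.
Step 19. [r6c8∈{2}] nothing but 2 survives at r6c8 ⇒ r6c8=2.
Step 20. [r7c3∈{3}] r7c3's peers cover all but 3. So r7c3=3.
Step 21. [r3c8∈{3}] r3c8's peers cover all but 3, so r3c8=3.
Step 22. [r3c2∈{4}] r3c2 is down to just 4, so r3c2=4.
Step 23. [r8c6∈{3}] r8c6's peers cover all but 3 ⇒ r8c6=3.
Step 24. [r6c1∈{1}] nothing but 1 survives at r6c1 ⇒ r6c1=1.
Step 25. [r2c3∈{7}] r2c3's peers cover all but 7 ⇒ r2c3=7.
Step 26. [r9c6∈{1}] only 1 remains possible at r9c6. So r9c6=1.
Step 27. [r7c4∈{5}] r7c4's peers cover all but 5. So r7c4=5.
Step 28. [r4c9∈{3}] only 3 remains possible at r4c9, so r4c9=3.
Step 29. [r2c1∈{5}] r2c1 is down to just 5, so r2c1=5.
Step 30. [r1c7∈{5}] only 5 remains possible at r1c7. So r1c7=5.
Step 31. [r7c1∈{2}] nothing but 2 survives at r7c1. So r7c1=2.
Step 32. [r5c9∈{4}] r5c9 is down to just 4, so r5c9=4.
Step 33. [r2c5∈{6}] r2c5 has the single candidate 6 ⇒ r2c5=6.
Step 34. [r3c1∈{9}] r3c1's peers cover all but 9 ⇒ r3c1=9.
Step 35. [r3c7∈{1}] r3c7 has the single candidate 1. So r3c7=1.
Step 36. [r5c7∈{8}] nothing but 8 survives at r5c7 ⇒ r5c7=8.
Step 37. [r4c2∈{8}] only 8 remains possible at r4c2, so r4c2=8.
Step 38. [r3c4∈{7}] only 7 remains possible at r3c4, so r3c4=7.
Step 39. [r4c6∈{2}] nothing but 2 survives at r4c6 ⇒ r4c6=2.
Step 40. [r4c3∈{9}] nothing but 9 survives at r4c3 ⇒ r4c3=9.
Step 41. [r5c6∈{7}] nothing but 7 survives at r5c6 ⇒ r5c6=7.
Step 42. [r7c5∈{8}] r7c5's peers cover all but 8 ⇒ r7c5=8.
Step 43. [r1c5∈{9}] r1c5 has the single candidate 9 ⇒ r1c5=9.

Answer: 8 2 1 3 9 4 5 7 6 / 5 3 7 1 6 8 9 4 2 / 9 4 6 7 2 5 1 3 8 / 7 8 9 4 1 2 6 5 3 / 3 6 2 9 5 7 8 1 4 / 1 5 4 8 3 6 7 2 9 / 2 7 3 5 8 9 4 6 1 / 4 1 8 6 7 3 2 9 5 / 6 9 5 2 4 1 3 8 7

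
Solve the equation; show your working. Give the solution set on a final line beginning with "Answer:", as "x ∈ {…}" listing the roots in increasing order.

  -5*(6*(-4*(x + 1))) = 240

Step 1. [-5*(6*(-4*(x + 1))) = 240] -5·(inner) — divide through by -5 ⇒ div: 6*(-4*(x + 1)) = -48.
Step 2. [6*(-4*(x + 1)) = -48] LHS = 6·(…); ÷6 both sides, so div: -4*(x + 1) = -8.
Step 3. [-4*(x + 1) = -8] -4 out front; divide by -4. So div: x + 1 = 2.
Step 4. [x + 1 = 2] subtract 1: x sits inside (… + 1), so sub: x = 1.

Answer: x ∈ {1}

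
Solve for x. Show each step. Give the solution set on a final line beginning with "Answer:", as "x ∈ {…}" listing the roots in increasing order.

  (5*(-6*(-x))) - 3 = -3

Step 1. [(5*(-6*(-x))) - 3 = -3] peel the -3: add 3 from each side ⇒ sub: 5*(-6*(-x)) = 0.
Step 2. [5*(-6*(-x)) = 0] leading coefficient 5: divide by 5, so div: -6*(-x) = 0.
Step 3. [-6*(-x) = 0] LHS = -6·(…); ÷-6 both sides ⇒ div: -x = 0.
Step 4. [-x = 0] leading − — multiply by −1. So neg: x = 0.

Answer: x ∈ {0}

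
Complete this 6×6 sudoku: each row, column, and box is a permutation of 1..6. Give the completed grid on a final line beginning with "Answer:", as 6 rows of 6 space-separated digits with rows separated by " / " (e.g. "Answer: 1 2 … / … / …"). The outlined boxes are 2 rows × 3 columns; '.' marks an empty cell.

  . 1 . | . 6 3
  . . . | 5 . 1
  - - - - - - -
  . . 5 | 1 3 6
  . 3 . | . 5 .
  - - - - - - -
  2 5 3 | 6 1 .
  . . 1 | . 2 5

Step 1. [r3c1∈{4}] r3c1 has the single candidate 4. So r3c1=4.
Step 2. [r2c5∈{4}] r2c5's peers cover all but 4 ⇒ r2c5=4.
Step 3. [r6c1∈{6}] r6c1's peers cover all but 6. So r6c1=6.
Step 4. [r4c6∈{2,4}] col 6 places 2 nowhere but r4c6, so r4c6=2.
Step 5. [r2c2∈{2,6}] across col 2, 6 lands solely at r2c2, so r2c2=6.
Step 6. [r2c3∈{2}] nothing but 2 survives at r2c3, so r2c3=2.
Step 7. [r4c4∈{4}] r4c4 is down to just 4. So r4c4=4.
Step 8. [r3c2∈{2}] nothing but 2 survives at r3c2. So r3c2=2.
Step 9. [r2c1∈{3}] r2c1 is down to just 3. So r2c1=3.
Step 10. [r6c4∈{3}] nothing but 3 survives at r6c4 ⇒ r6c4=3.
Step 11. [r1c1∈{5}] r1c1 has the single candidate 5, so r1c1=5.
Step 12. [r4c1∈{1}] r4c1 is down to just 1, so r4c1=1.
Step 13. [r5c6∈{4}] nothing but 4 survives at r5c6, so r5c6=4.
Step 14. [r1c4∈{2}] r1c4's peers cover all but 2. So r1c4=2.
Step 15. [r4c3∈{6}] r4c3 has the single candidate 6, so r4c3=6.
Step 16. [r1c3∈{4}] nothing but 4 survives at r1c3 ⇒ r1c3=4.
Step 17. [r6c2∈{4}] r6c2's peers cover all but 4, so r6c2=4.

Answer: 5 1 4 2 6 3 / 3 6 2 5 4 1 / 4 2 5 1 3 6 / 1 3 6 4 5 2 / 2 5 3 6 1 4 / 6 4 1 3 2 5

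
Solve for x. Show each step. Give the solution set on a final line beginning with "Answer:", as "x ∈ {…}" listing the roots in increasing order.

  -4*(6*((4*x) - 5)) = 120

Step 1. [-4*(6*((4*x) - 5)) = 120] LHS = -4·(…); ÷-4 both sides. So div: 6*((4*x) - 5) = -30.
Step 2. [6*((4*x) - 5) = -30] leading coefficient 6: divide by 6. So div: (4*x) - 5 = -5.
Step 3. [(4*x) - 5 = -5] add 5: x sits inside (… - 5). So sub: 4*x = 0.
Step 4. [4*x = 0] 4 out front; divide by 4. So div: x = 0.

Answer: x ∈ {0}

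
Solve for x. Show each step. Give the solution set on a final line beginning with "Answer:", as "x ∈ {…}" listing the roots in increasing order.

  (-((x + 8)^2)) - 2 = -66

Step 1. [(-((x + 8)^2)) - 2 = -66] peel the -2: add 2 from each side ⇒ sub: -((x + 8)^2) = -64.
Step 2. [-((x + 8)^2) = -64] LHS negated; negate both sides ⇒ neg: (x + 8)^2 = 64.
Step 3. [(x + 8)^2 = 64] LHS squared, RHS 64 ≥ 0: apply √ (±), so sqrt: x + 8 = 8 or -8.
Step 4. [x + 8 = 8 or -8] peel the +8: subtract 8 from each side, so sub: x = 0 or -16.

Answer: x ∈ {-16, 0}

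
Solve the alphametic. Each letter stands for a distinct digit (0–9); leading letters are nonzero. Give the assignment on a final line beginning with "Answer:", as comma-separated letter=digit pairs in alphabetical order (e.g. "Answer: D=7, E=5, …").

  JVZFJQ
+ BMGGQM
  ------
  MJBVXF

Step 1. [col 1: Q + M ≡ F (mod 10)] Q=8 is one option consistent with column 1 (Q + M ≡ F (mod 10), carry-in 0) — take it, so Q=8.
Step 2. [col 1: Q + M ≡ F (mod 10)] column 1 (Q + M ≡ F (mod 10), carry-in 0) doesn't pin F yet; pick F=7 and continue ⇒ F=7.
Step 3. [col 1: Q + M ≡ F (mod 10)] column 1: given Q=8, F=7, carry-in 0, and digits 7,8 already taken and all letters distinct, Q+M≡F (mod 10) forces M=9. So M=9.
Step 4. [col 2: J + Q ≡ X (mod 10)] no forcing yet in column 2 (carry-in 1); X=1 is free and consistent — try it. So X=1.
Step 5. [col 2: J + Q ≡ X (mod 10)] column 2 reads J+Q+carry(1)=X with Q=8, X=1; with digits 1,7,8,9 already taken and all letters distinct, the only value for J is 2 ⇒ J=2.
Step 6. [col 3: F + G ≡ V (mod 10)] no forcing yet in column 3 (carry-in 1); V=3 is free and consistent — try it, so V=3.
Step 7. [col 3: F + G ≡ V (mod 10)] column 3 reads F+G+carry(1)=V with F=7, V=3; with digits 1,2,3,7,8,9 already taken and all letters distinct, the only value for G is 5 ⇒ G=5.
Step 8. [col 4: Z + G ≡ B (mod 10)] several values work for Z in column 4 (Z + G ≡ B (mod 10), carry-in 1); try Z=0, so Z=0.
Step 9. [col 4: Z + G ≡ B (mod 10)] from column 4 (Z=0, G=5, carry-in 1, digits 0,1,2,3,5,7,8,9 already taken and all letters distinct): B must equal 6 ⇒ B=6.

Answer: B=6, F=7, G=5, J=2, M=9, Q=8, V=3, X=1, Z=0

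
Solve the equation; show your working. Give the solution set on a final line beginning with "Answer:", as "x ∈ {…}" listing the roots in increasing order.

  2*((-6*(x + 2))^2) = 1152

Step 1. [2*((-6*(x + 2))^2) = 1152] leading coefficient 2: divide by 2, so div: (-6*(x + 2))^2 = 576.
Step 2. [(-6*(x + 2))^2 = 576] 576 ≥ 0, LHS is (·)² — take ±√. So sqrt: -6*(x + 2) = 24 or -24.
Step 3. [-6*(x + 2) = 24 or -24] -6·(inner) — divide through by -6 ⇒ div: x + 2 = -4 or 4.
Step 4. [x + 2 = -4 or 4] 2 comes off first (subtract 2). So sub: x = -6 or 2.

Answer: x ∈ {-6, 2}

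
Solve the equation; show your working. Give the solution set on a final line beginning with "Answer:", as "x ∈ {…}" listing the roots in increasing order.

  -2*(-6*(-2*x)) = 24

Step 1. [-2*(-6*(-2*x)) = 24] divide by the outer -2. So div: -6*(-2*x) = -12.
Step 2. [-6*(-2*x) = -12] -6 out front; divide by -6, so div: -2*x = 2.
Step 3. [-2*x = 2] -2·(inner) — divide through by -2 ⇒ div: x = -1.

Answer: x ∈ {-1}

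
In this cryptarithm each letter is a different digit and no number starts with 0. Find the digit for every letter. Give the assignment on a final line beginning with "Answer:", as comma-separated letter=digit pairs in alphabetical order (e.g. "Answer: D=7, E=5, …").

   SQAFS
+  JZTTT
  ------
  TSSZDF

Step 1. [col 1: S + T ≡ F (mod 10)] T=1 is one option consistent with column 1 (S + T ≡ F (mod 10), carry-in 0) — take it, so T=1.
Step 2. [col 1: S + T ≡ F (mod 10)] S=2 is one option consistent with column 1 (S + T ≡ F (mod 10), carry-in 0) — take it ⇒ S=2.
Step 3. [col 1: S + T ≡ F (mod 10)] column 1 reads S+T+carry(0)=F with S=2, T=1; with digits 1,2 already taken and all letters distinct, the only value for F is 3, so F=3.
Step 4. [col 2: F + T ≡ D (mod 10)] in column 2 we have F+T≡D with carry-in 0; given F=3, T=1 and digits 1,2,3 already taken and all letters distinct, that pins D to 4 ⇒ D=4.
Step 5. [col 3: A + T ≡ Z (mod 10)] column 3 (A + T ≡ Z (mod 10), carry-in 0) doesn't pin Z yet; pick Z=7 and continue. So Z=7.
Step 6. [col 3: A + T ≡ Z (mod 10)] column 3 reads A+T+carry(0)=Z with T=1, Z=7; with digits 1,2,3,4,7 already taken and all letters distinct, the only value for A is 6 ⇒ A=6.
Step 7. [col 4: Q + Z ≡ S (mod 10)] column 4: given Z=7, S=2, carry-in 0, and digits 1,2,3,4,6,7 already taken and all letters distinct, Q+Z≡S (mod 10) forces Q=5. So Q=5.
Step 8. [col 5: S + J ≡ S (mod 10)] from column 5 (S=2, carry-in 1, digits 1,2,3,4,5,6,7 already taken and all letters distinct): J must equal 9, so J=9.

Answer: A=6, D=4, F=3, J=9, Q=5, S=2, T=1, Z=7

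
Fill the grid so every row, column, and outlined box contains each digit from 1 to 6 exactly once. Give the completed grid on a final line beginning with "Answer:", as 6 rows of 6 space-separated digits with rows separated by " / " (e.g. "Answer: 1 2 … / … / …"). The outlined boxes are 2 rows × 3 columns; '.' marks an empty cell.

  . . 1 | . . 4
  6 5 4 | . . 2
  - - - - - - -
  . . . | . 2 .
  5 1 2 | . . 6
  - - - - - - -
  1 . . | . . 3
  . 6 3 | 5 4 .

Step 1. [r4c5∈{3}] nothing but 3 survives at r4c5, so r4c5=3.
Step 2. [r3c1∈{3,4}] col 1 places 4 nowhere but r3c1, so r3c1=4.
Step 3. [r1c1∈{2,3}] col 1 places 3 nowhere but r1c1 ⇒ r1c1=3.
Step 4. [r5c5∈{6}] r5c5's peers cover all but 6 ⇒ r5c5=6.
Step 5. [r3c4∈{1}] r3c4's peers cover all but 1 ⇒ r3c4=1.
Step 6. [r5c4∈{2}] r5c4's peers cover all but 2, so r5c4=2.
Step 7. [r6c1∈{2}] r6c1's peers cover all but 2. So r6c1=2.
Step 8. [r3c3∈{6}] r3c3 is down to just 6, so r3c3=6.
Step 9. [r3c2∈{3}] r3c2's peers cover all but 3 ⇒ r3c2=3.
Step 10. [r3c6∈{5}] r3c6 is down to just 5, so r3c6=5.
Step 11. [r2c5∈{1}] nothing but 1 survives at r2c5 ⇒ r2c5=1.
Step 12. [r5c2∈{4}] r5c2's peers cover all but 4, so r5c2=4.
Step 13. [r2c4∈{3}] r2c4's peers cover all but 3. So r2c4=3.
Step 14. [r4c4∈{4}] nothing but 4 survives at r4c4, so r4c4=4.
Step 15. [r1c5∈{5}] r1c5's peers cover all but 5 ⇒ r1c5=5.
Step 16. [r1c4∈{6}] r1c4 is down to just 6. So r1c4=6.
Step 17. [r1c2∈{2}] r1c2 has the single candidate 2, so r1c2=2.
Step 18. [r6c6∈{1}] r6c6 is down to just 1. So r6c6=1.
Step 19. [r5c3∈{5}] r5c3's peers cover all but 5 ⇒ r5c3=5.

Answer: 3 2 1 6 5 4 / 6 5 4 3 1 2 / 4 3 6 1 2 5 / 5 1 2 4 3 6 / 1 4 5 2 6 3 / 2 6 3 5 4 1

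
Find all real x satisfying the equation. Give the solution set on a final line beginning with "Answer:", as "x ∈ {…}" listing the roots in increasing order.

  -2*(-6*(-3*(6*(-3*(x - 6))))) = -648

Step 1. [-2*(-6*(-3*(6*(-3*(x - 6))))) = -648] -2 out front; divide by -2. So div: -6*(-3*(6*(-3*(x - 6)))) = 324.
Step 2. [-6*(-3*(6*(-3*(x - 6)))) = 324] divide by the outer -6 ⇒ div: -3*(6*(-3*(x - 6))) = -54.
Step 3. [-3*(6*(-3*(x - 6))) = -54] -3·(inner) — divide through by -3, so div: 6*(-3*(x - 6)) = 18.
Step 4. [6*(-3*(x - 6)) = 18] divide by the outer 6, so div: -3*(x - 6) = 3.
Step 5. [-3*(x - 6) = 3] divide by the outer -3 ⇒ div: x - 6 = -1.
Step 6. [x - 6 = -1] -6 is outermost — add 6 both sides. So sub: x = 5.

Answer: x ∈ {5}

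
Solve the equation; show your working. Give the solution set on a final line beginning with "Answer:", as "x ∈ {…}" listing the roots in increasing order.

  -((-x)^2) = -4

Step 1. [-((-x)^2) = -4] flip signs both sides ⇒ neg: (-x)^2 = 4.
Step 2. [(-x)^2 = 4] √ both sides: 4 ≥ 0 gives two branches, so sqrt: -x = 2 or -2.
Step 3. [-x = 2 or -2] LHS negated; negate both sides, so neg: x = -2 or 2.

Answer: x ∈ {-2, 2}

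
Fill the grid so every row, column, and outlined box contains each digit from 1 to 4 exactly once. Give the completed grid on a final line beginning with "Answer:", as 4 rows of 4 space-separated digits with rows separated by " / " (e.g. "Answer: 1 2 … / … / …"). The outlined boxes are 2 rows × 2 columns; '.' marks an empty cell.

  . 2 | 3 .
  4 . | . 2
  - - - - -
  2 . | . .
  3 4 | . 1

Step 1. [r1c1∈{1}] nothing but 1 survives at r1c1, so r1c1=1.
Step 2. [r1c4∈{4}] nothing but 4 survives at r1c4. So r1c4=4.
Step 3. [r3c4∈{3}] r3c4's peers cover all but 3. So r3c4=3.
Step 4. [r4c3∈{2}] r4c3 is down to just 2, so r4c3=2.
Step 5. [r3c2∈{1}] r3c2's peers cover all but 1. So r3c2=1.
Step 6. [r2c2∈{3}] only 3 remains possible at r2c2. So r2c2=3.
Step 7. [r3c3∈{4}] only 4 remains possible at r3c3. So r3c3=4.
Step 8. [r2c3∈{1}] r2c3 has the single candidate 1, so r2c3=1.

Answer: 1 2 3 4 / 4 3 1 2 / 2 1 4 3 / 3 4 2 1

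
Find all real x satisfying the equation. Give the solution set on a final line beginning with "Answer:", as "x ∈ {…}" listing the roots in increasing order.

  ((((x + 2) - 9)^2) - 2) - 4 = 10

Step 1. [((((x + 2) - 9)^2) - 2) - 4 = 10] 4 comes off first (add 4), so sub: (((x + 2) - 9)^2) - 2 = 14.
Step 2. [(((x + 2) - 9)^2) - 2 = 14] 2 comes off first (add 2). So sub: ((x + 2) - 9)^2 = 16.
Step 3. [((x + 2) - 9)^2 = 16] LHS squared, RHS 16 ≥ 0: apply √ (±) ⇒ sqrt: (x + 2) - 9 = 4 or -4.
Step 4. [(x + 2) - 9 = 4 or -4] the outer -9 inverts by adding 9. So sub: x + 2 = 13 or 5.
Step 5. [x + 2 = 13 or 5] +2 is outermost — subtract 2 both sides ⇒ sub: x = 11 or 3.

Answer: x ∈ {3, 11}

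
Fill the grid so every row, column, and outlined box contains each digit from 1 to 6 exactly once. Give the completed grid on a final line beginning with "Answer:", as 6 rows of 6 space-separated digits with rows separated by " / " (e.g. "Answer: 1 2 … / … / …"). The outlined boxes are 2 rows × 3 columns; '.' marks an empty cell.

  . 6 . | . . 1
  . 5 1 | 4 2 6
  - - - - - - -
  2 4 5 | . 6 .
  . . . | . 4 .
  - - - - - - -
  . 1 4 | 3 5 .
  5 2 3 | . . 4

Step 1. [r4c6∈{2,3,5}] r4c6 is the only open cell in col 6 admitting 5 ⇒ r4c6=5.
Step 2. [r4c1∈{1,3,6}] in col 1, 1 fits only at r4c1 ⇒ r4c1=1.
Step 3. [r2c1∈{3}] r2c1's peers cover all but 3. So r2c1=3.
Step 4. [r6c4∈{1,6}] row 6 places 6 nowhere but r6c4 ⇒ r6c4=6.
Step 5. [r1c5∈{3}] nothing but 3 survives at r1c5 ⇒ r1c5=3.
Step 6. [r3c6∈{3}] only 3 remains possible at r3c6. So r3c6=3.
Step 7. [r4c4∈{2}] r4c4 is down to just 2, so r4c4=2.
Step 8. [r6c5∈{1}] nothing but 1 survives at r6c5, so r6c5=1.
Step 9. [r5c6∈{2}] nothing but 2 survives at r5c6, so r5c6=2.
Step 10. [r1c4∈{5}] r1c4 has the single candidate 5 ⇒ r1c4=5.
Step 11. [r5c1∈{6}] nothing but 6 survives at r5c1 ⇒ r5c1=6.
Step 12. [r1c3∈{2}] r1c3 is down to just 2. So r1c3=2.
Step 13. [r3c4∈{1}] nothing but 1 survives at r3c4. So r3c4=1.
Step 14. [r4c2∈{3}] only 3 remains possible at r4c2 ⇒ r4c2=3.
Step 15. [r4c3∈{6}] r4c3's peers cover all but 6. So r4c3=6.
Step 16. [r1c1∈{4}] r1c1 has the single candidate 4, so r1c1=4.

Answer: 4 6 2 5 3 1 / 3 5 1 4 2 6 / 2 4 5 1 6 3 / 1 3 6 2 4 5 / 6 1 4 3 5 2 / 5 2 3 6 1 4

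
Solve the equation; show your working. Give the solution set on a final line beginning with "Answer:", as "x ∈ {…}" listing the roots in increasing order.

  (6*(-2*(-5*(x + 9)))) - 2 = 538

Step 1. [(6*(-2*(-5*(x + 9)))) - 2 = 538] add 2: x sits inside (… - 2). So sub: 6*(-2*(-5*(x + 9))) = 540.
Step 2. [6*(-2*(-5*(x + 9))) = 540] LHS = 6·(…); ÷6 both sides. So div: -2*(-5*(x + 9)) = 90.
Step 3. [-2*(-5*(x + 9)) = 90] LHS = -2·(…); ÷-2 both sides ⇒ div: -5*(x + 9) = -45.
Step 4. [-5*(x + 9) = -45] -5·(inner) — divide through by -5, so div: x + 9 = 9.
Step 5. [x + 9 = 9] 9 comes off first (subtract 9), so sub: x = 0.

Answer: x ∈ {0}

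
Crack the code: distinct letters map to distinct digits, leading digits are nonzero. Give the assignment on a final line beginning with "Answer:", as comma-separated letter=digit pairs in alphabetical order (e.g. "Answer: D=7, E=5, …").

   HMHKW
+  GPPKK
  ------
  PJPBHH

Step 1. [P] the sum has 6 digits but both addends have 5; that extra leading digit P is the final carry, namely 1. So P=1.
Step 2. [col 1: W + K ≡ H (mod 10)] column 1 (W + K ≡ H (mod 10), carry-in 0) doesn't pin K yet; pick K=6 and continue ⇒ K=6.
Step 3. [col 1: W + K ≡ H (mod 10)] several values work for H in column 1 (W + K ≡ H (mod 10), carry-in 0); try H=3, so H=3.
Step 4. [col 1: W + K ≡ H (mod 10)] column 1: given K=6, H=3, carry-in 0, and digits 1,3,6 already taken and all letters distinct, W+K≡H (mod 10) forces W=7. So W=7.
Step 5. [col 3: H + P ≡ B (mod 10)] column 3 reads H+P+carry(1)=B with H=3, P=1; with digits 1,3,6,7 already taken and all letters distinct, the only value for B is 5 ⇒ B=5.
Step 6. [col 4: M + P ≡ P (mod 10)] column 4: given P=1, carry-in 0, and digits 1,3,5,6,7 already taken and all letters distinct, M+P≡P (mod 10) forces M=0 ⇒ M=0.
Step 7. [col 5: H + G ≡ J (mod 10)] from column 5 (H=3, carry-in 0, digits 0,1,3,5,6,7 already taken and all letters distinct): G must equal 9 ⇒ G=9.
Step 8. [col 5: H + G ≡ J (mod 10)] in column 5 we have H+G≡J with carry-in 0; given H=3, G=9 and digits 0,1,3,5,6,7,9 already taken and all letters distinct, that pins J to 2. So J=2.

Answer: B=5, G=9, H=3, J=2, K=6, M=0, P=1, W=7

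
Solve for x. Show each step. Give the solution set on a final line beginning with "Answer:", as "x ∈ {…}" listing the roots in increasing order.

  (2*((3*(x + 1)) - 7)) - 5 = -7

Step 1. [(2*((3*(x + 1)) - 7)) - 5 = -7] -5 is outermost — add 5 both sides, so sub: 2*((3*(x + 1)) - 7) = -2.
Step 2. [2*((3*(x + 1)) - 7) = -2] leading coefficient 2: divide by 2, so div: (3*(x + 1)) - 7 = -1.
Step 3. [(3*(x + 1)) - 7 = -1] add 7: x sits inside (… - 7), so sub: 3*(x + 1) = 6.
Step 4. [3*(x + 1) = 6] divide by the outer 3 ⇒ div: x + 1 = 2.
Step 5. [x + 1 = 2] subtract 1: x sits inside (… + 1), so sub: x = 1.

Answer: x ∈ {1}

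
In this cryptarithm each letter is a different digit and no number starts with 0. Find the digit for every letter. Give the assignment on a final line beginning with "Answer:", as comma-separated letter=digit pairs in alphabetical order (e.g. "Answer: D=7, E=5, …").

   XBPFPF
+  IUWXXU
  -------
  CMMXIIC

Step 1. [col 1: F + U ≡ C (mod 10)] several values work for U in column 1 (F + U ≡ C (mod 10), carry-in 0); try U=6 ⇒ U=6.
Step 2. [col 1: F + U ≡ C (mod 10)] no forcing yet in column 1 (carry-in 0); F=5 is free and consistent — try it. So F=5.
Step 3. [col 1: F + U ≡ C (mod 10)] column 1: given F=5, U=6, carry-in 0, and digits 5,6 already taken and all letters distinct, F+U≡C (mod 10) forces C=1, so C=1.
Step 4. [col 2: P + X ≡ I (mod 10)] column 2 (P + X ≡ I (mod 10), carry-in 1) doesn't pin P yet; pick P=4 and continue. So P=4.
Step 5. [col 2: P + X ≡ I (mod 10)] I=7 is one option consistent with column 2 (P + X ≡ I (mod 10), carry-in 1) — take it, so I=7.
Step 6. [col 2: P + X ≡ I (mod 10)] in column 2 we have P+X≡I with carry-in 1; given P=4, I=7 and digits 1,4,5,6,7 already taken and all letters distinct, that pins X to 2, so X=2.
Step 7. [col 4: P + W ≡ X (mod 10)] column 4 reads P+W+carry(0)=X with P=4, X=2; with digits 1,2,4,5,6,7 already taken and all letters distinct, the only value for W is 8 ⇒ W=8.
Step 8. [col 5: B + U ≡ M (mod 10)] in column 5 we have B+U≡M with carry-in 1; given U=6 and digits 1,2,4,5,6,7,8 already taken and all letters distinct, that pins B to 3, so B=3.
Step 9. [col 5: B + U ≡ M (mod 10)] from column 5 (B=3, U=6, carry-in 1, digits 1,2,3,4,5,6,7,8 already taken and all letters distinct): M must equal 0. So M=0.

Answer: B=3, C=1, F=5, I=7, M=0, P=4, U=6, W=8, X=2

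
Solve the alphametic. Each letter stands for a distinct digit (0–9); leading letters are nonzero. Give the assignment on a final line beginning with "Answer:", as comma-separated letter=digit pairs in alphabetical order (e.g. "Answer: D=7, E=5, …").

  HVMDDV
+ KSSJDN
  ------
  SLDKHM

Step 1. [col 1: V + N ≡ M (mod 10)] no forcing yet in column 1 (carry-in 0); M=0 is free and consistent — try it. So M=0.
Step 2. [col 1: V + N ≡ M (mod 10)] V=2 is one option consistent with column 1 (V + N ≡ M (mod 10), carry-in 0) — take it. So V=2.
Step 3. [col 1: V + N ≡ M (mod 10)] from column 1 (V=2, M=0, carry-in 0, digits 0,2 already taken and all letters distinct): N must equal 8 ⇒ N=8.
Step 4. [col 2: D + D ≡ H (mod 10)] D=5 is one option consistent with column 2 (D + D ≡ H (mod 10), carry-in 1) — take it ⇒ D=5.
Step 5. [col 2: D + D ≡ H (mod 10)] column 2: given D=5, carry-in 1, and digits 0,2,5,8 already taken and all letters distinct, D+D≡H (mod 10) forces H=1 ⇒ H=1.
Step 6. [col 3: D + J ≡ K (mod 10)] no forcing yet in column 3 (carry-in 1); J=7 is free and consistent — try it. So J=7.
Step 7. [col 3: D + J ≡ K (mod 10)] in column 3 we have D+J≡K with carry-in 1; given D=5, J=7 and digits 0,1,2,5,7,8 already taken and all letters distinct, that pins K to 3 ⇒ K=3.
Step 8. [col 4: M + S ≡ D (mod 10)] from column 4 (M=0, D=5, carry-in 1, digits 0,1,2,3,5,7,8 already taken and all letters distinct): S must equal 4 ⇒ S=4.
Step 9. [col 5: V + S ≡ L (mod 10)] from column 5 (V=2, S=4, carry-in 0, digits 0,1,2,3,4,5,7,8 already taken and all letters distinct): L must equal 6. So L=6.

Answer: D=5, H=1, J=7, K=3, L=6, M=0, N=8, S=4, V=2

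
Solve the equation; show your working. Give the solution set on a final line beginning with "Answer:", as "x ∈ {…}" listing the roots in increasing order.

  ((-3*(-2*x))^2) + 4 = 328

Step 1. [((-3*(-2*x))^2) + 4 = 328] 4 comes off first (subtract 4) ⇒ sub: (-3*(-2*x))^2 = 324.
Step 2. [(-3*(-2*x))^2 = 324] LHS squared, RHS 324 ≥ 0: apply √ (±). So sqrt: -3*(-2*x) = 18 or -18.
Step 3. [-3*(-2*x) = 18 or -18] -3·(inner) — divide through by -3. So div: -2*x = -6 or 6.
Step 4. [-2*x = -6 or 6] divide by the outer -2, so div: x = 3 or -3.

Answer: x ∈ {-3, 3}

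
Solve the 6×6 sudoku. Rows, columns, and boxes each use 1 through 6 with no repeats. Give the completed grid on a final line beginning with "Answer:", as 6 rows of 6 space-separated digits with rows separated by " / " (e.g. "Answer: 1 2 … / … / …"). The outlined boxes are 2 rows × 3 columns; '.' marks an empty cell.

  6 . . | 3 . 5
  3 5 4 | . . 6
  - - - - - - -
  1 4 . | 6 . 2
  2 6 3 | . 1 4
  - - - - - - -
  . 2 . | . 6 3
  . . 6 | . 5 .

Step 1. [r2c4∈{1,2}] 1 has one home in row 2: r2c4 ⇒ r2c4=1.
Step 2. [r5c3∈{1,5}] row 5 places 1 nowhere but r5c3, so r5c3=1.
Step 3. [r6c1∈{4}] r6c1 is down to just 4. So r6c1=4.
Step 4. [r2c5∈{2}] r2c5 has the single candidate 2. So r2c5=2.
Step 5. [r6c6∈{1}] r6c6 has the single candidate 1, so r6c6=1.
Step 6. [r6c4∈{2}] r6c4 is down to just 2, so r6c4=2.
Step 7. [r3c3∈{5}] nothing but 5 survives at r3c3. So r3c3=5.
Step 8. [r4c4∈{5}] r4c4's peers cover all but 5 ⇒ r4c4=5.
Step 9. [r1c5∈{4}] r1c5 is down to just 4 ⇒ r1c5=4.
Step 10. [r5c4∈{4}] nothing but 4 survives at r5c4, so r5c4=4.
Step 11. [r1c2∈{1}] only 1 remains possible at r1c2 ⇒ r1c2=1.
Step 12. [r1c3∈{2}] r1c3 is down to just 2. So r1c3=2.
Step 13. [r6c2∈{3}] r6c2 has the single candidate 3. So r6c2=3.
Step 14. [r5c1∈{5}] only 5 remains possible at r5c1, so r5c1=5.
Step 15. [r3c5∈{3}] r3c5 is down to just 3. So r3c5=3.

Answer: 6 1 2 3 4 5 / 3 5 4 1 2 6 / 1 4 5 6 3 2 / 2 6 3 5 1 4 / 5 2 1 4 6 3 / 4 3 6 2 5 1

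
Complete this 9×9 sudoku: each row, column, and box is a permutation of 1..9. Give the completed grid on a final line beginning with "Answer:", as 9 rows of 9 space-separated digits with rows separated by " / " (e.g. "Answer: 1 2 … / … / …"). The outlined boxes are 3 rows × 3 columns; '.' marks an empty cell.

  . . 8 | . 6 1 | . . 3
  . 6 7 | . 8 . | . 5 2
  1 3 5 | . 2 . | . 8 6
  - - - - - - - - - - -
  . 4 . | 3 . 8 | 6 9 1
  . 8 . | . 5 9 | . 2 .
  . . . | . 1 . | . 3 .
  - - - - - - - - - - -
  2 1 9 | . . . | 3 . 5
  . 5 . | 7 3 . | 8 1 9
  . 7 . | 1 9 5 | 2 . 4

Step 1. [r1c8∈{4,7}] across col 8, 4 lands solely at r1c8. So r1c8=4.
Step 2. [r1c1∈{9}] r1c1's peers cover all but 9. So r1c1=9.
Step 3. [r6c4∈{2,4,6}] across col 4, 2 lands solely at r6c4 ⇒ r6c4=2.
Step 4. [r6c3∈{6}] nothing but 6 survives at r6c3. So r6c3=6.
Step 5. [r5c9∈{7}] r5c9 has the single candidate 7 ⇒ r5c9=7.
Step 6. [r7c5∈{4}] r7c5 is down to just 4, so r7c5=4.
Step 7. [r3c6∈{4,7}] box 2 places 7 nowhere but r3c6 ⇒ r3c6=7.
Step 8. [r3c4∈{4,9}] r3c4 is the only open cell in row 3 admitting 4 ⇒ r3c4=4.
Step 9. [r7c6∈{6}] nothing but 6 survives at r7c6, so r7c6=6.
Step 10. [r4c1∈{5,7}] in row 4, 5 fits only at r4c1, so r4c1=5.
Step 11. [r9c1∈{3,6,8}] in row 9, 8 fits only at r9c1 ⇒ r9c1=8.
Step 12. [r5c1∈{3}] only 3 remains possible at r5c1. So r5c1=3.
Step 13. [r2c4∈{9}] r2c4's peers cover all but 9. So r2c4=9.
Step 14. [r8c3∈{4}] r8c3's peers cover all but 4, so r8c3=4.
Step 15. [r6c6∈{4}] nothing but 4 survives at r6c6 ⇒ r6c6=4.
Step 16. [r4c3∈{2}] r4c3 is down to just 2, so r4c3=2.
Step 17. [r3c7∈{9}] r3c7's peers cover all but 9 ⇒ r3c7=9.
Step 18. [r9c3∈{3}] r9c3's peers cover all but 3, so r9c3=3.
Step 19. [r5c7∈{4}] nothing but 4 survives at r5c7. So r5c7=4.
Step 20. [r2c6∈{3}] only 3 remains possible at r2c6 ⇒ r2c6=3.
Step 21. [r7c4∈{8}] r7c4 is down to just 8. So r7c4=8.
Step 22. [r6c1∈{7}] r6c1 is down to just 7 ⇒ r6c1=7.
Step 23. [r7c8∈{7}] r7c8 is down to just 7 ⇒ r7c8=7.
Step 24. [r2c7∈{1}] r2c7 has the single candidate 1. So r2c7=1.
Step 25. [r6c9∈{8}] r6c9 is down to just 8. So r6c9=8.
Step 26. [r6c7∈{5}] r6c7 has the single candidate 5. So r6c7=5.
Step 27. [r8c6∈{2}] r8c6 has the single candidate 2. So r8c6=2.
Step 28. [r6c2∈{9}] only 9 remains possible at r6c2 ⇒ r6c2=9.
Step 29. [r5c4∈{6}] r5c4's peers cover all but 6 ⇒ r5c4=6.
Step 30. [r8c1∈{6}] r8c1 has the single candidate 6, so r8c1=6.
Step 31. [r2c1∈{4}] r2c1's peers cover all but 4, so r2c1=4.
Step 32. [r9c8∈{6}] r9c8's peers cover all but 6 ⇒ r9c8=6.
Step 33. [r1c4∈{5}] r1c4 has the single candidate 5. So r1c4=5.
Step 34. [r5c3∈{1}] only 1 remains possible at r5c3, so r5c3=1.
Step 35. [r1c7∈{7}] r1c7 is down to just 7. So r1c7=7.
Step 36. [r1c2∈{2}] r1c2 has the single candidate 2 ⇒ r1c2=2.
Step 37. [r4c5∈{7}] r4c5 is down to just 7, so r4c5=7.

Answer: 9 2 8 5 6 1 7 4 3 / 4 6 7 9 8 3 1 5 2 / 1 3 5 4 2 7 9 8 6 / 5 4 2 3 7 8 6 9 1 / 3 8 1 6 5 9 4 2 7 / 7 9 6 2 1 4 5 3 8 / 2 1 9 8 4 6 3 7 5 / 6 5 4 7 3 2 8 1 9 / 8 7 3 1 9 5 2 6 4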